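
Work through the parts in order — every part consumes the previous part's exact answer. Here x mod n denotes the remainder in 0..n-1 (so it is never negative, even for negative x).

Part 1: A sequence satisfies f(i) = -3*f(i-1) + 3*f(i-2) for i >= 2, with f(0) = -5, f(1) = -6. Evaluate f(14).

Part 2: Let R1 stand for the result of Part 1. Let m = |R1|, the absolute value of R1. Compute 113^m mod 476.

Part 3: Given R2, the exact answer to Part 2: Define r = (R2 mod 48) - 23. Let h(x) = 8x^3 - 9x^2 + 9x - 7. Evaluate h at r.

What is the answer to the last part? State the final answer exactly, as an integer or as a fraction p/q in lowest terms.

Part 1: f(2) = -3*(-6) + 3*(-5) = 3; iterating: f(2)=3, f(3)=-27, f(4)=90, f(5)=-351, f(6)=1323, f(7)=-5022, f(8)=19035, f(9)=-72171, f(10)=273618, f(11)=-1037367, f(12)=3932955, f(13)=-14910966, f(14)=56531763; answer 56531763
Part 2: R1 = 56531763; m = 56531763; squarings mod 476: 113^1=113, 113^2=393, 113^4=225, 113^8=169, 113^16=1, 113^32=1, 113^64=1, 113^128=1, 113^256=1, 113^512=1, 113^1024=1, 113^2048=1, 113^4096=1, 113^8192=1, 113^16384=1, 113^32768=1, 113^65536=1, 113^131072=1, 113^262144=1, 113^524288=1, 113^1048576=1, 113^2097152=1, 113^4194304=1, 113^8388608=1, 113^16777216=1, 113^33554432=1; 113^56531763 = 113^1 * 113^2 * 113^16 * 113^32 * 113^256 * 113^512 * 113^2048 * 113^4096 * 113^32768 * 113^131072 * 113^262144 * 113^524288 * 113^1048576 * 113^4194304 * 113^16777216 * 113^33554432 = 141 (mod 476); answer 141
Part 3: R2 = 141; r = 22; 8*(22)^3 - 9*(22)^2 + 9*(22)^1 - 7 = (85184) + (-4356) + (198) + (-7) = 81019; answer 81019

81019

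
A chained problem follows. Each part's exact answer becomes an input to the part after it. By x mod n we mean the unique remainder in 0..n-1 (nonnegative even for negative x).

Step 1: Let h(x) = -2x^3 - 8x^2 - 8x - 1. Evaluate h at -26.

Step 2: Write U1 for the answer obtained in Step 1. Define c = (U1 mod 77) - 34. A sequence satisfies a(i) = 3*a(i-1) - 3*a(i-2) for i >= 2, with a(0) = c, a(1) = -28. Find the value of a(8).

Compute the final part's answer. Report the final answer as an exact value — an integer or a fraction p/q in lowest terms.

Step 1: -2*(-26)^3 - 8*(-26)^2 - 8*(-26)^1 - 1 = (35152) + (-5408) + (208) + (-1) = 29951; answer 29951
Step 2: U1 = 29951; c = 41; a(2) = 3*(-28) - 3*(41) = -207; iterating: a(2)=-207, a(3)=-537, a(4)=-990, a(5)=-1359, a(6)=-1107, a(7)=756, a(8)=5589; answer 5589

5589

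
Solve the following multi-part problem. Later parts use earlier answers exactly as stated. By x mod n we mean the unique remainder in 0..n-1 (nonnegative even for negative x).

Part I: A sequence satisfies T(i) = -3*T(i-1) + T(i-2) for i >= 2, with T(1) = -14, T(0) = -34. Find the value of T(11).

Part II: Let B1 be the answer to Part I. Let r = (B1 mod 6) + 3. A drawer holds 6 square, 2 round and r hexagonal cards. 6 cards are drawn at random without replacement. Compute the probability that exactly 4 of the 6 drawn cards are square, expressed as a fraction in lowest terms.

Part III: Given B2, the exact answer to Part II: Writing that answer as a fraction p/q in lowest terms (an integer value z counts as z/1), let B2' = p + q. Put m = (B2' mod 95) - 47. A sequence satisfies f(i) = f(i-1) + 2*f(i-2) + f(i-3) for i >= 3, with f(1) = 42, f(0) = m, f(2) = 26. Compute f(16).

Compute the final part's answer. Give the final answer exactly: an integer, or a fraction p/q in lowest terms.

2233922

Part I: T(2) = -3*(-14) + 1*(-34) = 8; iterating: T(2)=8, T(3)=-38, T(4)=122, T(5)=-404, T(6)=1334, T(7)=-4406, T(8)=14552, T(9)=-48062, T(10)=158738, T(11)=-524276; answer -524276
Part II: B1 = -524276; r = 7; total draws C(15,6) = 5005; favorable C(6,4)*C(9,2) = 540; P = 108/1001; answer 108/1001
Part III: B2 = 108/1001; threaded value p + q = 1109; m = 17; f(3) = 1*(26) + 2*(42) + 1*(17) = 127; iterating: f(3)=127, f(4)=221, f(5)=501, f(6)=1070, f(7)=2293, f(8)=4934, f(9)=10590, f(10)=22751, f(11)=48865, f(12)=104957, f(13)=225438, f(14)=484217, f(15)=1040050, f(16)=2233922; answer 2233922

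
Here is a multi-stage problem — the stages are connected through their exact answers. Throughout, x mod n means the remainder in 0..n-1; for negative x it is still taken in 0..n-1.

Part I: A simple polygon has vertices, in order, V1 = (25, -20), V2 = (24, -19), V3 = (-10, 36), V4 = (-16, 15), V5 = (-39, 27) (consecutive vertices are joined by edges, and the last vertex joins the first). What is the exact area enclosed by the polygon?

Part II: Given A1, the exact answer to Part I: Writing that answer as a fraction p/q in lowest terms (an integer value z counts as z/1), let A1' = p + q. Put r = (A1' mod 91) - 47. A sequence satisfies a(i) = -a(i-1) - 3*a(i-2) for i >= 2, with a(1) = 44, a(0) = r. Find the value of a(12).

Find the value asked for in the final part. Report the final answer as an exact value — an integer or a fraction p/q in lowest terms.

Part I: cross terms: (25*-19 - 24*-20)=5, (24*36 - -10*-19)=674, (-10*15 - -16*36)=426, (-16*27 - -39*15)=153, (-39*-20 - 25*27)=105; twice the area = |1363| = 1363; area = 1363/2; answer 1363/2
Part II: A1 = 1363/2; threaded value p + q = 1365; r = -47; a(2) = -1*(44) - 3*(-47) = 97; iterating: a(2)=97, a(3)=-229, a(4)=-62, a(5)=749, a(6)=-563, a(7)=-1684, a(8)=3373, a(9)=1679, a(10)=-11798, a(11)=6761, a(12)=28633; answer 28633

28633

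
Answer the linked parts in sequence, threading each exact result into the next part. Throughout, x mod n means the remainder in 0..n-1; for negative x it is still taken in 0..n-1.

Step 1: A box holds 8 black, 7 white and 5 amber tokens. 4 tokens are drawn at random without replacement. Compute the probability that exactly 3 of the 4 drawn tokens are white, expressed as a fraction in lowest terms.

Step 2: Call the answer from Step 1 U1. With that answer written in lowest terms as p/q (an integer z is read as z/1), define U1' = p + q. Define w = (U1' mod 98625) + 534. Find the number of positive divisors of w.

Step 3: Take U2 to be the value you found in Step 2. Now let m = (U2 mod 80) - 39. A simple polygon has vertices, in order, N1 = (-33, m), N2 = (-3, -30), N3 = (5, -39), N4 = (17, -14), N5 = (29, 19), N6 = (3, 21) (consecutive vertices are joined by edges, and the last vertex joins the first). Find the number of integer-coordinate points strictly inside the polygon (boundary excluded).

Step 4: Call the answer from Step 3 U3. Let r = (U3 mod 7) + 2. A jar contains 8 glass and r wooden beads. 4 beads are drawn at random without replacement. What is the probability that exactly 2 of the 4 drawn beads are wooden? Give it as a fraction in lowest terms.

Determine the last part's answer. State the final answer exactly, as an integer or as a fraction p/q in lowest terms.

Step 1: total draws C(20,4) = 4845; favorable C(7,3)*C(13,1) = 455; P = 91/969; answer 91/969
Step 2: U1 = 91/969; threaded value p + q = 1060; w = 1594; 1594 = 2 * 797; number of divisors = (1+1) * (1+1) = 4; answer 4
Step 3: U2 = 4; m = -35; cross terms: (-33*-30 - -3*-35)=885, (-3*-39 - 5*-30)=267, (5*-14 - 17*-39)=593, (17*19 - 29*-14)=729, (29*21 - 3*19)=552, (3*-35 - -33*21)=588; twice the area = |3614| = 3614; area = 1807; boundary points = 5 + 1 + 1 + 3 + 2 + 4 = 16; strictly interior points = area - boundary/2 + 1 = 1800; answer 1800
Step 4: U3 = 1800; r = 3; total draws C(11,4) = 330; favorable C(3,2)*C(8,2) = 84; P = 14/55; answer 14/55

14/55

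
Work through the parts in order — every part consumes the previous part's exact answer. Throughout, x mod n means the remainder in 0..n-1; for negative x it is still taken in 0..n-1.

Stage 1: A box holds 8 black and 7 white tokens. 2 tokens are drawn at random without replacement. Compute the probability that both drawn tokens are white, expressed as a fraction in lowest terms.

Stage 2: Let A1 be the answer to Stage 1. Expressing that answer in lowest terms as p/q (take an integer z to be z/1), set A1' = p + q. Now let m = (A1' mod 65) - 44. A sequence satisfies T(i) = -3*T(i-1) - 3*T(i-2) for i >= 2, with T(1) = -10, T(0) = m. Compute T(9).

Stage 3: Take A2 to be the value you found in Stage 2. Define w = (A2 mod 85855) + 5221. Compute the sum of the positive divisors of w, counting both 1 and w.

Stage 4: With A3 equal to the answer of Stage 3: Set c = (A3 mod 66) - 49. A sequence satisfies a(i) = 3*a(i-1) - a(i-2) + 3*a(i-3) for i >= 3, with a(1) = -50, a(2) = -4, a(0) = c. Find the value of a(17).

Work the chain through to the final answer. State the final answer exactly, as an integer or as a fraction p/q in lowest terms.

-271194386

Stage 1: total draws C(15,2) = 105; favorable C(7,2) = 21; P = 1/5; answer 1/5
Stage 2: A1 = 1/5; threaded value p + q = 6; m = -38; T(2) = -3*(-10) - 3*(-38) = 144; iterating: T(2)=144, T(3)=-402, T(4)=774, T(5)=-1116, T(6)=1026, T(7)=270, T(8)=-3888, T(9)=10854; answer 10854
Stage 3: A2 = 10854; w = 16075; 16075 = 5^2 * 643; sigma = (1 + 5 + 25) * (1 + 643) = 31 * 644 = 19964; answer 19964
Stage 4: A3 = 19964; c = -17; a(3) = 3*(-4) - 1*(-50) + 3*(-17) = -13; iterating: a(3)=-13, a(4)=-185, a(5)=-554, a(6)=-1516, a(7)=-4549, a(8)=-13793, a(9)=-41378, a(10)=-123988, a(11)=-371965, a(12)=-1116041, a(13)=-3348122, a(14)=-10044220, a(15)=-30132661, a(16)=-90398129, a(17)=-271194386; answer -271194386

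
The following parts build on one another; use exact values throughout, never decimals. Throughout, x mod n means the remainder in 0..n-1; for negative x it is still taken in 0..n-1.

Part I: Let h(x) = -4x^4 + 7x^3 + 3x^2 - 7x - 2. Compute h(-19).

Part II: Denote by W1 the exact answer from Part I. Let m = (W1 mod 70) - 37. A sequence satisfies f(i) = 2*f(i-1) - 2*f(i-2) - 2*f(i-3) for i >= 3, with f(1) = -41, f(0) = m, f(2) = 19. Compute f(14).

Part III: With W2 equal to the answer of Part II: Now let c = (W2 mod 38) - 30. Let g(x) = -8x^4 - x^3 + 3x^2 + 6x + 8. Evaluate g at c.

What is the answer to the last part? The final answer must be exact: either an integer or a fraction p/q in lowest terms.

Part I: -4*(-19)^4 + 7*(-19)^3 + 3*(-19)^2 - 7*(-19)^1 - 2 = (-521284) + (-48013) + (1083) + (133) + (-2) = -568083; answer -568083
Part II: W1 = -568083; m = 0; f(3) = 2*(19) - 2*(-41) - 2*(0) = 120; iterating: f(3)=120, f(4)=284, f(5)=290, f(6)=-228, f(7)=-1604, f(8)=-3332, f(9)=-3000, f(10)=3872, f(11)=20408, f(12)=39072, f(13)=29584, f(14)=-59792; answer -59792
Part III: W2 = -59792; c = -10; -8*(-10)^4 - 1*(-10)^3 + 3*(-10)^2 + 6*(-10)^1 + 8 = (-80000) + (1000) + (300) + (-60) + (8) = -78752; answer -78752

-78752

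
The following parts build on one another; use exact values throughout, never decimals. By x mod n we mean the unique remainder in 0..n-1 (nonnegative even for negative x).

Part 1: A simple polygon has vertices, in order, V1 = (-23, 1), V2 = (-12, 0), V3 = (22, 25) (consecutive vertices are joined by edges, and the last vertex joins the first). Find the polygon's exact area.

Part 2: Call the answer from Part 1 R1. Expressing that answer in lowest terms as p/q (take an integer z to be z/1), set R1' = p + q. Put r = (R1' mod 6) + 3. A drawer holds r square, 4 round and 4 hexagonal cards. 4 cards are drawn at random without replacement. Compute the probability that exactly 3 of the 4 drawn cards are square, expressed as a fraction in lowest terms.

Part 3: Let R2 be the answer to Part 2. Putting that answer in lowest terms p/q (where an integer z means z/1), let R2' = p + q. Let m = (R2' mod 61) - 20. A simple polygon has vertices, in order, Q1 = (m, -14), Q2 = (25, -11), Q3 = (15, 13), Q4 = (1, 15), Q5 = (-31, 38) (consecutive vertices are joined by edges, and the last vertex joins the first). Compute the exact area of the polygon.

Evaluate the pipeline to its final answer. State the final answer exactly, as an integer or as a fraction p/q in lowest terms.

Part 1: cross terms: (-23*0 - -12*1)=12, (-12*25 - 22*0)=-300, (22*1 - -23*25)=597; twice the area = |309| = 309; area = 309/2; answer 309/2
Part 2: R1 = 309/2; threaded value p + q = 311; r = 8; total draws C(16,4) = 1820; favorable C(8,3)*C(8,1) = 448; P = 16/65; answer 16/65
Part 3: R2 = 16/65; threaded value p + q = 81; m = 0; cross terms: (0*-11 - 25*-14)=350, (25*13 - 15*-11)=490, (15*15 - 1*13)=212, (1*38 - -31*15)=503, (-31*-14 - 0*38)=434; twice the area = |1989| = 1989; area = 1989/2; answer 1989/2

1989/2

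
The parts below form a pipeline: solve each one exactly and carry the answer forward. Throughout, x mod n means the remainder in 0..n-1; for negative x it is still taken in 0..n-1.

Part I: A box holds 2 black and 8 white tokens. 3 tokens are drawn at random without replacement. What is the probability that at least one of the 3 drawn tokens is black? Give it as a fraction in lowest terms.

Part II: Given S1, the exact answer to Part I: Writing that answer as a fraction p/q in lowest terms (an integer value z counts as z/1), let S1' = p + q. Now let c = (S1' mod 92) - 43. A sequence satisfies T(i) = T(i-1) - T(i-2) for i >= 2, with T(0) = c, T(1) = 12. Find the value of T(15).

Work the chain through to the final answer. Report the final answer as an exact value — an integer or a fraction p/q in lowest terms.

20

Part I: total draws C(10,3) = 120; complement C(8,3) = 56; favorable 120 - 56 = 64; P = 8/15; answer 8/15
Part II: S1 = 8/15; threaded value p + q = 23; c = -20; T(2) = 1*(12) - 1*(-20) = 32; iterating: T(2)=32, T(3)=20, T(4)=-12, T(5)=-32, T(6)=-20, T(7)=12, T(8)=32, T(9)=20, T(10)=-12, T(11)=-32, T(12)=-20, T(13)=12, T(14)=32, T(15)=20; answer 20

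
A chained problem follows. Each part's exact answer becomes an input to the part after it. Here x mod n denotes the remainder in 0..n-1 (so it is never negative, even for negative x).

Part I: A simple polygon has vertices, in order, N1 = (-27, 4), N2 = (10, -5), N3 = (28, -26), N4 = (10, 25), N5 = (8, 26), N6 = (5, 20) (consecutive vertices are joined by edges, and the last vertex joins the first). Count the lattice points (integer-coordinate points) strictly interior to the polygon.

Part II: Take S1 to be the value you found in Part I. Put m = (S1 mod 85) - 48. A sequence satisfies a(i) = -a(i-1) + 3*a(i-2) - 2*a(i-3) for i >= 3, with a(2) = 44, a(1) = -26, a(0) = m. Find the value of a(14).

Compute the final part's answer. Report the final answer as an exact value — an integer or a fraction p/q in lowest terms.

2078608

Part I: cross terms: (-27*-5 - 10*4)=95, (10*-26 - 28*-5)=-120, (28*25 - 10*-26)=960, (10*26 - 8*25)=60, (8*20 - 5*26)=30, (5*4 - -27*20)=560; twice the area = |1585| = 1585; area = 1585/2; boundary points = 1 + 3 + 3 + 1 + 3 + 16 = 27; strictly interior points = area - boundary/2 + 1 = 780; answer 780
Part II: S1 = 780; m = -33; a(3) = -1*(44) + 3*(-26) - 2*(-33) = -56; iterating: a(3)=-56, a(4)=240, a(5)=-496, a(6)=1328, a(7)=-3296, a(8)=8272, a(9)=-20816, a(10)=52224, a(11)=-131216, a(12)=329520, a(13)=-827616, a(14)=2078608; answer 2078608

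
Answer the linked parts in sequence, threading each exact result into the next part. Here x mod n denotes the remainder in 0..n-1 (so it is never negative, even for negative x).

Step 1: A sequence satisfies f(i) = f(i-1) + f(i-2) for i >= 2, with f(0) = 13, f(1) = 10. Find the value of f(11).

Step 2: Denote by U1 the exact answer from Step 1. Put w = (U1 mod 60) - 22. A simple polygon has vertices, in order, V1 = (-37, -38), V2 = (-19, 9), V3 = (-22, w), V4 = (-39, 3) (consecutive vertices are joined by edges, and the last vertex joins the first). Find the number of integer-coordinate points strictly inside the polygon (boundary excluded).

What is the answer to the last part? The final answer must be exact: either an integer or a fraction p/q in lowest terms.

564

Step 1: f(2) = 1*(10) + 1*(13) = 23; iterating: f(2)=23, f(3)=33, f(4)=56, f(5)=89, f(6)=145, f(7)=234, f(8)=379, f(9)=613, f(10)=992, f(11)=1605; answer 1605
Step 2: U1 = 1605; w = 23; cross terms: (-37*9 - -19*-38)=-1055, (-19*23 - -22*9)=-239, (-22*3 - -39*23)=831, (-39*-38 - -37*3)=1593; twice the area = |1130| = 1130; area = 565; boundary points = 1 + 1 + 1 + 1 = 4; strictly interior points = area - boundary/2 + 1 = 564; answer 564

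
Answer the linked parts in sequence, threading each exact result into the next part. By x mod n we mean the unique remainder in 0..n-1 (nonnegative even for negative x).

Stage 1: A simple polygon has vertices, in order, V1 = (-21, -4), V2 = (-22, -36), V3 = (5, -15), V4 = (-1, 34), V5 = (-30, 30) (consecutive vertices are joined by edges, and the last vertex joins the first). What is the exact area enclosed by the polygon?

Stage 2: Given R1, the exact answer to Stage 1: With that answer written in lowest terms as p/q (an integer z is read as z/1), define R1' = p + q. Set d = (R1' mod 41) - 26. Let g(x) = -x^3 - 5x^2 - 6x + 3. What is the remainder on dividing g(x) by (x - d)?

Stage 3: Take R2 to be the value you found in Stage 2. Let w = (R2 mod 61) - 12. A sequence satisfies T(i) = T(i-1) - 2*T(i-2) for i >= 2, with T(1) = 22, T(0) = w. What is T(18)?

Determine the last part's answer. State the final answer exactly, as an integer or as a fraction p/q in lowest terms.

Stage 1: cross terms: (-21*-36 - -22*-4)=668, (-22*-15 - 5*-36)=510, (5*34 - -1*-15)=155, (-1*30 - -30*34)=990, (-30*-4 - -21*30)=750; twice the area = |3073| = 3073; area = 3073/2; answer 3073/2
Stage 2: R1 = 3073/2; threaded value p + q = 3075; d = -26; remainder = value at the root: -1*(-26)^3 - 5*(-26)^2 - 6*(-26)^1 + 3 = (17576) + (-3380) + (156) + (3) = 14355; answer 14355
Stage 3: R2 = 14355; w = 8; T(2) = 1*(22) - 2*(8) = 6; iterating: T(2)=6, T(3)=-38, T(4)=-50, T(5)=26, T(6)=126, T(7)=74, T(8)=-178, T(9)=-326, T(10)=30, T(11)=682, T(12)=622, T(13)=-742, T(14)=-1986, T(15)=-502, T(16)=3470, T(17)=4474, T(18)=-2466; answer -2466

-2466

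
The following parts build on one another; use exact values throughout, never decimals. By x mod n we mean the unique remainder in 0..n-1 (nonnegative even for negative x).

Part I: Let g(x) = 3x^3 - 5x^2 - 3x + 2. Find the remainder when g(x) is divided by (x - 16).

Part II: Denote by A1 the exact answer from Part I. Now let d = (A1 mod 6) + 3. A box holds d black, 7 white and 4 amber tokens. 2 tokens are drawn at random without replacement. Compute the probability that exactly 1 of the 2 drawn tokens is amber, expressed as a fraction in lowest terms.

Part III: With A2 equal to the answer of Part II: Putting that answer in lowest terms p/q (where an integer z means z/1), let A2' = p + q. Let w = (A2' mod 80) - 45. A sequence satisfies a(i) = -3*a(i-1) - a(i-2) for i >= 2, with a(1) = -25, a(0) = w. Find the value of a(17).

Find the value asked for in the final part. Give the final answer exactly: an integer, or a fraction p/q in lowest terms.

Part I: remainder = value at the root: 3*(16)^3 - 5*(16)^2 - 3*(16)^1 + 2 = (12288) + (-1280) + (-48) + (2) = 10962; answer 10962
Part II: A1 = 10962; d = 3; total draws C(14,2) = 91; favorable C(4,1)*C(10,1) = 40; P = 40/91; answer 40/91
Part III: A2 = 40/91; threaded value p + q = 131; w = 6; a(2) = -3*(-25) - 1*(6) = 69; iterating: a(2)=69, a(3)=-182, a(4)=477, a(5)=-1249, a(6)=3270, a(7)=-8561, a(8)=22413, a(9)=-58678, a(10)=153621, a(11)=-402185, a(12)=1052934, a(13)=-2756617, a(14)=7216917, a(15)=-18894134, a(16)=49465485, a(17)=-129502321; answer -129502321

-129502321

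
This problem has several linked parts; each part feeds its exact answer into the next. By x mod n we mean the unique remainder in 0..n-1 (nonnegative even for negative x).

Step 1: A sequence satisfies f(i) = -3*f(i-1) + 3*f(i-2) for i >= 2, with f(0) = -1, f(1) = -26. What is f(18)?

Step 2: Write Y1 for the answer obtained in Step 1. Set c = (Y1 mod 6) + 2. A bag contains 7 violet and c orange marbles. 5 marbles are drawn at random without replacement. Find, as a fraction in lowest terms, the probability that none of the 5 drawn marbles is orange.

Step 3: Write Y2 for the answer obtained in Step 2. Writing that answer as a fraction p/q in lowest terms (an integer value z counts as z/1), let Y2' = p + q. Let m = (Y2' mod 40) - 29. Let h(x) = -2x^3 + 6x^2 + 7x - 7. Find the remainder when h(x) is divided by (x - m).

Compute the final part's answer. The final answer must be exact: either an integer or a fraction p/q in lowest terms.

15

Step 1: f(2) = -3*(-26) + 3*(-1) = 75; iterating: f(2)=75, f(3)=-303, f(4)=1134, f(5)=-4311, f(6)=16335, f(7)=-61938, f(8)=234819, f(9)=-890271, f(10)=3375270, f(11)=-12796623, f(12)=48515679, f(13)=-183936906, f(14)=697357755, f(15)=-2643883983, f(16)=10023725214, f(17)=-38002827591, f(18)=144079658415; answer 144079658415
Step 2: Y1 = 144079658415; c = 5; total draws C(12,5) = 792; favorable C(7,5) = 21; P = 7/264; answer 7/264
Step 3: Y2 = 7/264; threaded value p + q = 271; m = 2; remainder = value at the root: -2*(2)^3 + 6*(2)^2 + 7*(2)^1 - 7 = (-16) + (24) + (14) + (-7) = 15; answer 15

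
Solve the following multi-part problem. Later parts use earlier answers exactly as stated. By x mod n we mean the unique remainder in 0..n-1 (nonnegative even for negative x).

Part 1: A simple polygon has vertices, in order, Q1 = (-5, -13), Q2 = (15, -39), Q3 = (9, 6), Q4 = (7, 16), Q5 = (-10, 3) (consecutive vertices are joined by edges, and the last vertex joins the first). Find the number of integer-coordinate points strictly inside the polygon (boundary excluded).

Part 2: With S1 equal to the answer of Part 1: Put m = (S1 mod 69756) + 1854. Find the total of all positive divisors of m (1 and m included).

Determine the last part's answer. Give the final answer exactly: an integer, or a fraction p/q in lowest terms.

Part 1: cross terms: (-5*-39 - 15*-13)=390, (15*6 - 9*-39)=441, (9*16 - 7*6)=102, (7*3 - -10*16)=181, (-10*-13 - -5*3)=145; twice the area = |1259| = 1259; area = 1259/2; boundary points = 2 + 3 + 2 + 1 + 1 = 9; strictly interior points = area - boundary/2 + 1 = 626; answer 626
Part 2: S1 = 626; m = 2480; 2480 = 2^4 * 5 * 31; sigma = (1 + 2 + 4 + 8 + 16) * (1 + 5) * (1 + 31) = 31 * 6 * 32 = 5952; answer 5952

5952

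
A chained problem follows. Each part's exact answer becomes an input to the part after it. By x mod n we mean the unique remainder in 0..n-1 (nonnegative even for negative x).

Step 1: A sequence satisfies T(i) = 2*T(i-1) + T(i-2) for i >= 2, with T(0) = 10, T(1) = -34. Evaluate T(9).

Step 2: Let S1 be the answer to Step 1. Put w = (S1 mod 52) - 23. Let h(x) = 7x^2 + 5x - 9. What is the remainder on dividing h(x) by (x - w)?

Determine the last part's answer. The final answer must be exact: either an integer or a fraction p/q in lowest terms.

-7

Step 1: T(2) = 2*(-34) + 1*(10) = -58; iterating: T(2)=-58, T(3)=-150, T(4)=-358, T(5)=-866, T(6)=-2090, T(7)=-5046, T(8)=-12182, T(9)=-29410; answer -29410
Step 2: S1 = -29410; w = -1; remainder = value at the root: 7*(-1)^2 + 5*(-1)^1 - 9 = (7) + (-5) + (-9) = -7; answer -7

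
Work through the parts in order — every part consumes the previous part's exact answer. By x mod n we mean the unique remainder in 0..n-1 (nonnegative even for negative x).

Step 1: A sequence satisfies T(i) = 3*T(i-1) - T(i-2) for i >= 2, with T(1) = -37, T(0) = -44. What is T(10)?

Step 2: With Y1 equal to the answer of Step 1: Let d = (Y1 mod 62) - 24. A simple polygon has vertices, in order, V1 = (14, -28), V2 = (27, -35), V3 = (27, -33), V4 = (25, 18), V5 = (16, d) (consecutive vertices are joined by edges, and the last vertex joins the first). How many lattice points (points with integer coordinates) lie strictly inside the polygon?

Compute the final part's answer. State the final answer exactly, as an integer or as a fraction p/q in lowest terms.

Step 1: T(2) = 3*(-37) - 1*(-44) = -67; iterating: T(2)=-67, T(3)=-164, T(4)=-425, T(5)=-1111, T(6)=-2908, T(7)=-7613, T(8)=-19931, T(9)=-52180, T(10)=-136609; answer -136609
Step 2: Y1 = -136609; d = 15; cross terms: (14*-35 - 27*-28)=266, (27*-33 - 27*-35)=54, (27*18 - 25*-33)=1311, (25*15 - 16*18)=87, (16*-28 - 14*15)=-658; twice the area = |1060| = 1060; area = 530; boundary points = 1 + 2 + 1 + 3 + 1 = 8; strictly interior points = area - boundary/2 + 1 = 527; answer 527

527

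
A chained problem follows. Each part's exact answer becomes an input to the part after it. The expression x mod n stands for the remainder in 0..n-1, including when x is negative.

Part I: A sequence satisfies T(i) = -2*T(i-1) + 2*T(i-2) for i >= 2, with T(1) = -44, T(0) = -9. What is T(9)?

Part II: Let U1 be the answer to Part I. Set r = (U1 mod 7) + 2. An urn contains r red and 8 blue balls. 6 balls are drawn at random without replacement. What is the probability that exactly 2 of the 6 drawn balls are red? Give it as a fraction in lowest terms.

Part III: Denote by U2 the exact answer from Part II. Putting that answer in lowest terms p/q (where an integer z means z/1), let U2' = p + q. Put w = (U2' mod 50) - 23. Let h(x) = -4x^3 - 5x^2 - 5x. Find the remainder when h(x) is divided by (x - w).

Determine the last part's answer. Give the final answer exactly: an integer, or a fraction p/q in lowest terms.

Part I: T(2) = -2*(-44) + 2*(-9) = 70; iterating: T(2)=70, T(3)=-228, T(4)=596, T(5)=-1648, T(6)=4488, T(7)=-12272, T(8)=33520, T(9)=-91584; answer -91584
Part II: U1 = -91584; r = 6; total draws C(14,6) = 3003; favorable C(6,2)*C(8,4) = 1050; P = 50/143; answer 50/143
Part III: U2 = 50/143; threaded value p + q = 193; w = 20; remainder = value at the root: -4*(20)^3 - 5*(20)^2 - 5*(20)^1 = (-32000) + (-2000) + (-100) = -34100; answer -34100

-34100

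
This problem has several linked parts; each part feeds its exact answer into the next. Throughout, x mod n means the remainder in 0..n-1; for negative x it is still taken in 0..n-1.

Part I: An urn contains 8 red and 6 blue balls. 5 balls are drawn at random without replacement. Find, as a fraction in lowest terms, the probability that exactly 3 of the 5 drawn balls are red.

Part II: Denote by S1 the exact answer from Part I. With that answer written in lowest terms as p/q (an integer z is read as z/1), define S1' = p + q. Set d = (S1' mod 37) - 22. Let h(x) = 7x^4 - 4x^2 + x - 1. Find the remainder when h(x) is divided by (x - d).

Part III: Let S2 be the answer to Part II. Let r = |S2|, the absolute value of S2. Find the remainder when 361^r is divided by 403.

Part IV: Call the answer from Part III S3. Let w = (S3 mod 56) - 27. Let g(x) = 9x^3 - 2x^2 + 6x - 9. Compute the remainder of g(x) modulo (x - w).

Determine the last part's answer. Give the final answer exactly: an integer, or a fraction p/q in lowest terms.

Part I: total draws C(14,5) = 2002; favorable C(8,3)*C(6,2) = 840; P = 60/143; answer 60/143
Part II: S1 = 60/143; threaded value p + q = 203; d = -4; remainder = value at the root: 7*(-4)^4 - 4*(-4)^2 + 1*(-4)^1 - 1 = (1792) + (-64) + (-4) + (-1) = 1723; answer 1723
Part III: S2 = 1723; r = 1723; squarings mod 403: 361^1=361, 361^2=152, 361^4=133, 361^8=360, 361^16=237, 361^32=152, 361^64=133, 361^128=360, 361^256=237, 361^512=152, 361^1024=133; 361^1723 = 361^1 * 361^2 * 361^8 * 361^16 * 361^32 * 361^128 * 361^512 * 361^1024 = 10 (mod 403); answer 10
Part IV: S3 = 10; w = -17; remainder = value at the root: 9*(-17)^3 - 2*(-17)^2 + 6*(-17)^1 - 9 = (-44217) + (-578) + (-102) + (-9) = -44906; answer -44906

-44906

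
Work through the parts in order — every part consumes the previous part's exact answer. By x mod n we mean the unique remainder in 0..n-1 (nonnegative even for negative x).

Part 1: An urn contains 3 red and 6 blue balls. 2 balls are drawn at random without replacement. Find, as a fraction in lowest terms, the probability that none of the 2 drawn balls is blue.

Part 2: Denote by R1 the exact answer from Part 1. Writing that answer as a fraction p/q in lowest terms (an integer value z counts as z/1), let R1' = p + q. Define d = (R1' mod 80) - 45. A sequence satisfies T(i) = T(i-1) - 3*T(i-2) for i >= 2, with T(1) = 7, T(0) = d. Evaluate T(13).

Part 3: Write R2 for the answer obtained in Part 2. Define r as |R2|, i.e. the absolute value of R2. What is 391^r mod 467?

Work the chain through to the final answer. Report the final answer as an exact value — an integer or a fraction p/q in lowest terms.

88

Part 1: total draws C(9,2) = 36; favorable C(3,2) = 3; P = 1/12; answer 1/12
Part 2: R1 = 1/12; threaded value p + q = 13; d = -32; T(2) = 1*(7) - 3*(-32) = 103; iterating: T(2)=103, T(3)=82, T(4)=-227, T(5)=-473, T(6)=208, T(7)=1627, T(8)=1003, T(9)=-3878, T(10)=-6887, T(11)=4747, T(12)=25408, T(13)=11167; answer 11167
Part 3: R2 = 11167; r = 11167; squarings mod 467: 391^1=391, 391^2=172, 391^4=163, 391^8=417, 391^16=165, 391^32=139, 391^64=174, 391^128=388, 391^256=170, 391^512=413, 391^1024=114, 391^2048=387, 391^4096=329, 391^8192=364; 391^11167 = 391^1 * 391^2 * 391^4 * 391^8 * 391^16 * 391^128 * 391^256 * 391^512 * 391^2048 * 391^8192 = 88 (mod 467); answer 88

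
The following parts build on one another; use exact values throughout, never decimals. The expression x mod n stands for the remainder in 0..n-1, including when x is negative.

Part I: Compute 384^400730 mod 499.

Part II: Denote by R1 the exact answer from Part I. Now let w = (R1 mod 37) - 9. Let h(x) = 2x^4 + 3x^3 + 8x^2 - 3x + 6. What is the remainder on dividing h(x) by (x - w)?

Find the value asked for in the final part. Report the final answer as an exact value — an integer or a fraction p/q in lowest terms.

Part I: squarings mod 499: 384^1=384, 384^2=251, 384^4=127, 384^8=161, 384^16=472, 384^32=230, 384^64=6, 384^128=36, 384^256=298, 384^512=481, 384^1024=324, 384^2048=186, 384^4096=165, 384^8192=279, 384^16384=496, 384^32768=9, 384^65536=81, 384^131072=74, 384^262144=486; 384^400730 = 384^2 * 384^8 * 384^16 * 384^64 * 384^256 * 384^1024 * 384^2048 * 384^4096 * 384^131072 * 384^262144 = 440 (mod 499); answer 440
Part II: R1 = 440; w = 24; remainder = value at the root: 2*(24)^4 + 3*(24)^3 + 8*(24)^2 - 3*(24)^1 + 6 = (663552) + (41472) + (4608) + (-72) + (6) = 709566; answer 709566

709566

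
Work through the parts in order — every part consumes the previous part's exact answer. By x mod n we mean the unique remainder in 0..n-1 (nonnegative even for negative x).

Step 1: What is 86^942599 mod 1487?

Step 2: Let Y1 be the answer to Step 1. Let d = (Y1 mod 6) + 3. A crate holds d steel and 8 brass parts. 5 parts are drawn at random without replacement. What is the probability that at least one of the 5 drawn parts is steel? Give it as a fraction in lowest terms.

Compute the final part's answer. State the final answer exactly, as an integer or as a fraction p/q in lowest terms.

421/429

Step 1: squarings mod 1487: 86^1=86, 86^2=1448, 86^4=34, 86^8=1156, 86^16=1010, 86^32=18, 86^64=324, 86^128=886, 86^256=1347, 86^512=269, 86^1024=985, 86^2048=701, 86^4096=691, 86^8192=154, 86^16384=1411, 86^32768=1315, 86^65536=1331, 86^131072=544, 86^262144=23, 86^524288=529; 86^942599 = 86^1 * 86^2 * 86^4 * 86^512 * 86^8192 * 86^16384 * 86^131072 * 86^262144 * 86^524288 = 1300 (mod 1487); answer 1300
Step 2: Y1 = 1300; d = 7; total draws C(15,5) = 3003; complement C(8,5) = 56; favorable 3003 - 56 = 2947; P = 421/429; answer 421/429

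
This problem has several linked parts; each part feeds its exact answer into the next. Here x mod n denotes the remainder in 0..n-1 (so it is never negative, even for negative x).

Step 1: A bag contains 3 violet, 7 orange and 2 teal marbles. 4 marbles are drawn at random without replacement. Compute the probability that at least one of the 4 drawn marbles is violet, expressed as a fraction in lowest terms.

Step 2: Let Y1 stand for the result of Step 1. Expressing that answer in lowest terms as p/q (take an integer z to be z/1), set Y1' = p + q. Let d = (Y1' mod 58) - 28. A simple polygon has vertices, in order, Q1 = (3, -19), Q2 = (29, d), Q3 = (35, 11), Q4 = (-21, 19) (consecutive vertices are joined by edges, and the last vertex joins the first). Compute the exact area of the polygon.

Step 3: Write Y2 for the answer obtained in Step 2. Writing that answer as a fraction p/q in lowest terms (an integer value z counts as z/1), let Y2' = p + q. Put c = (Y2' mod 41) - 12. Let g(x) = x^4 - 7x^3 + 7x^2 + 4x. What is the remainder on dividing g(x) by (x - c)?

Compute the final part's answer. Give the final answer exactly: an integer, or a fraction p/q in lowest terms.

Step 1: total draws C(12,4) = 495; complement C(9,4) = 126; favorable 495 - 126 = 369; P = 41/55; answer 41/55
Step 2: Y1 = 41/55; threaded value p + q = 96; d = 10; cross terms: (3*10 - 29*-19)=581, (29*11 - 35*10)=-31, (35*19 - -21*11)=896, (-21*-19 - 3*19)=342; twice the area = |1788| = 1788; area = 894; answer 894
Step 3: Y2 = 894; threaded value p + q = 895; c = 22; remainder = value at the root: 1*(22)^4 - 7*(22)^3 + 7*(22)^2 + 4*(22)^1 = (234256) + (-74536) + (3388) + (88) = 163196; answer 163196

163196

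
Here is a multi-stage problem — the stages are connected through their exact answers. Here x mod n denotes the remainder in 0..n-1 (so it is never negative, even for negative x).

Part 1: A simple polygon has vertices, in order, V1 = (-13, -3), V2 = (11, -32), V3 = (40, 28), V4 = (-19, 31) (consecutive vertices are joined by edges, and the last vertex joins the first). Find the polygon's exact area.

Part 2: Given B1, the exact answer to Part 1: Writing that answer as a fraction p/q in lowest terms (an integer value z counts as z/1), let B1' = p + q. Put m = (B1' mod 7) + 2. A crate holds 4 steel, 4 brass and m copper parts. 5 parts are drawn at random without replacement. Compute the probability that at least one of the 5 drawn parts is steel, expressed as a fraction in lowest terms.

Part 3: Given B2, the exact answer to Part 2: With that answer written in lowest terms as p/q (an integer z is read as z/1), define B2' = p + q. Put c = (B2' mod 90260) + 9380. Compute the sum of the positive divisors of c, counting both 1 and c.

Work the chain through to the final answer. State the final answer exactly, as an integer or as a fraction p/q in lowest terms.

14000

Part 1: cross terms: (-13*-32 - 11*-3)=449, (11*28 - 40*-32)=1588, (40*31 - -19*28)=1772, (-19*-3 - -13*31)=460; twice the area = |4269| = 4269; area = 4269/2; answer 4269/2
Part 2: B1 = 4269/2; threaded value p + q = 4271; m = 3; total draws C(11,5) = 462; complement C(7,5) = 21; favorable 462 - 21 = 441; P = 21/22; answer 21/22
Part 3: B2 = 21/22; threaded value p + q = 43; c = 9423; 9423 = 3^3 * 349; sigma = (1 + 3 + 9 + 27) * (1 + 349) = 40 * 350 = 14000; answer 14000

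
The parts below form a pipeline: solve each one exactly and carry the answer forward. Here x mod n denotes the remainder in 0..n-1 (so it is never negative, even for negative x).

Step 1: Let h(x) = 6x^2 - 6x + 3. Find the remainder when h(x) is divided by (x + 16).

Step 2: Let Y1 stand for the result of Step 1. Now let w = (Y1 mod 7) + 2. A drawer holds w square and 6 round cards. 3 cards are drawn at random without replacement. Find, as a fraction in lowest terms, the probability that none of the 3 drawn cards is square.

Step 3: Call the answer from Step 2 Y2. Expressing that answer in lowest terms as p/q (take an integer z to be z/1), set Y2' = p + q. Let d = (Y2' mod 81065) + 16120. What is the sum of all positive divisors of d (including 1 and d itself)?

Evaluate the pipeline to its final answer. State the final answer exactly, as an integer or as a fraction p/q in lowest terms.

29260

Step 1: remainder = value at the root: 6*(-16)^2 - 6*(-16)^1 + 3 = (1536) + (96) + (3) = 1635; answer 1635
Step 2: Y1 = 1635; w = 6; total draws C(12,3) = 220; favorable C(6,3) = 20; P = 1/11; answer 1/11
Step 3: Y2 = 1/11; threaded value p + q = 12; d = 16132; 16132 = 2^2 * 37 * 109; sigma = (1 + 2 + 4) * (1 + 37) * (1 + 109) = 7 * 38 * 110 = 29260; answer 29260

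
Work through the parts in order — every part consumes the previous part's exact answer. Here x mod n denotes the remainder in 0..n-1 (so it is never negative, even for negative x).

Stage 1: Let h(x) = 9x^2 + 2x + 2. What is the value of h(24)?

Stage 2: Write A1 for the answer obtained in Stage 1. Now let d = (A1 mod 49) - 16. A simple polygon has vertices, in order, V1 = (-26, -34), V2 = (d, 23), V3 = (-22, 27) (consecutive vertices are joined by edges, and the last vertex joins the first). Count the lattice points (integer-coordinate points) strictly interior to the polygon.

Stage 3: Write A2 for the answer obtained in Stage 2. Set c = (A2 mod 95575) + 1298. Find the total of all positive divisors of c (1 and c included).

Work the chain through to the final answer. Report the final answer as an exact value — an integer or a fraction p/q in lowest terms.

4746

Stage 1: 9*(24)^2 + 2*(24)^1 + 2 = (5184) + (48) + (2) = 5234; answer 5234
Stage 2: A1 = 5234; d = 24; cross terms: (-26*23 - 24*-34)=218, (24*27 - -22*23)=1154, (-22*-34 - -26*27)=1450; twice the area = |2822| = 2822; area = 1411; boundary points = 1 + 2 + 1 = 4; strictly interior points = area - boundary/2 + 1 = 1410; answer 1410
Stage 3: A2 = 1410; c = 2708; 2708 = 2^2 * 677; sigma = (1 + 2 + 4) * (1 + 677) = 7 * 678 = 4746; answer 4746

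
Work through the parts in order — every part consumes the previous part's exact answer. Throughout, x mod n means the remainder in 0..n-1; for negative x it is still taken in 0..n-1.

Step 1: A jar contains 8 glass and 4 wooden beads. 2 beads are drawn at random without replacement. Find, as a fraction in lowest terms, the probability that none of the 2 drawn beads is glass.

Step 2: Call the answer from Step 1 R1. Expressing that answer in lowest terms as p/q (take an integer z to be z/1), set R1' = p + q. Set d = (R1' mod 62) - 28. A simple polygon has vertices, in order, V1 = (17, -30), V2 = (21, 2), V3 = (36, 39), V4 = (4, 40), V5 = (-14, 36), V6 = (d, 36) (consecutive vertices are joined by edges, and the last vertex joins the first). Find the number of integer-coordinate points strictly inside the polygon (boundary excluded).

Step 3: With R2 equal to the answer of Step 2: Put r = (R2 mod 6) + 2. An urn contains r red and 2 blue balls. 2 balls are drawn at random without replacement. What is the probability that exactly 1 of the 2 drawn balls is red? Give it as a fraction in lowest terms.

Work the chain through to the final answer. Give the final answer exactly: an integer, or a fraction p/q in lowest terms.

7/18

Step 1: total draws C(12,2) = 66; favorable C(4,2) = 6; P = 1/11; answer 1/11
Step 2: R1 = 1/11; threaded value p + q = 12; d = -16; cross terms: (17*2 - 21*-30)=664, (21*39 - 36*2)=747, (36*40 - 4*39)=1284, (4*36 - -14*40)=704, (-14*36 - -16*36)=72, (-16*-30 - 17*36)=-132; twice the area = |3339| = 3339; area = 3339/2; boundary points = 4 + 1 + 1 + 2 + 2 + 33 = 43; strictly interior points = area - boundary/2 + 1 = 1649; answer 1649
Step 3: R2 = 1649; r = 7; total draws C(9,2) = 36; favorable C(7,1)*C(2,1) = 14; P = 7/18; answer 7/18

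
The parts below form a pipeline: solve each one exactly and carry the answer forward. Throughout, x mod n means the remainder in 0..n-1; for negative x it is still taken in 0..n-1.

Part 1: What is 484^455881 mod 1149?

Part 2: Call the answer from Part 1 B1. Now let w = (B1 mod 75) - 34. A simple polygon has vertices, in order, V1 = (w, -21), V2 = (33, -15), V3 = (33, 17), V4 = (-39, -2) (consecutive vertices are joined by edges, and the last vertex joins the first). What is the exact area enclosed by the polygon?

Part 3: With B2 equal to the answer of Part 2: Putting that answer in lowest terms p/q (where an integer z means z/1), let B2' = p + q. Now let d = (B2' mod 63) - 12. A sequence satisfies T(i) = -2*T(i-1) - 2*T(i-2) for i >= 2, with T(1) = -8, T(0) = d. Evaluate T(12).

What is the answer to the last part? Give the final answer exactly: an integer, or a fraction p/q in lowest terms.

Part 1: squarings mod 1149: 484^1=484, 484^2=1009, 484^4=67, 484^8=1042, 484^16=1108, 484^32=532, 484^64=370, 484^128=169, 484^256=985, 484^512=469, 484^1024=502, 484^2048=373, 484^4096=100, 484^8192=808, 484^16384=232, 484^32768=970, 484^65536=1018, 484^131072=1075, 484^262144=880; 484^455881 = 484^1 * 484^8 * 484^64 * 484^128 * 484^1024 * 484^4096 * 484^8192 * 484^16384 * 484^32768 * 484^131072 * 484^262144 = 46 (mod 1149); answer 46
Part 2: B1 = 46; w = 12; cross terms: (12*-15 - 33*-21)=513, (33*17 - 33*-15)=1056, (33*-2 - -39*17)=597, (-39*-21 - 12*-2)=843; twice the area = |3009| = 3009; area = 3009/2; answer 3009/2
Part 3: B2 = 3009/2; threaded value p + q = 3011; d = 38; T(2) = -2*(-8) - 2*(38) = -60; iterating: T(2)=-60, T(3)=136, T(4)=-152, T(5)=32, T(6)=240, T(7)=-544, T(8)=608, T(9)=-128, T(10)=-960, T(11)=2176, T(12)=-2432; answer -2432

-2432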